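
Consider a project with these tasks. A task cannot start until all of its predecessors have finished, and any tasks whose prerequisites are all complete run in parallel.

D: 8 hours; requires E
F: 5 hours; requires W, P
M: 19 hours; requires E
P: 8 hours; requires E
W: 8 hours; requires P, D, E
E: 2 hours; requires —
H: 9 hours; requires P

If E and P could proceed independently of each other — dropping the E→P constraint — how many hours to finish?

With the dependency in place, E→D→W→F = 2+8+8+5 = 23 sets the finish at 23 hours.
Without E→P, P's earliest start moves from 2 to 0.
The longest chain is now E→D→W→F = 2+8+8+5 = 23, so the job takes 23 hours.

23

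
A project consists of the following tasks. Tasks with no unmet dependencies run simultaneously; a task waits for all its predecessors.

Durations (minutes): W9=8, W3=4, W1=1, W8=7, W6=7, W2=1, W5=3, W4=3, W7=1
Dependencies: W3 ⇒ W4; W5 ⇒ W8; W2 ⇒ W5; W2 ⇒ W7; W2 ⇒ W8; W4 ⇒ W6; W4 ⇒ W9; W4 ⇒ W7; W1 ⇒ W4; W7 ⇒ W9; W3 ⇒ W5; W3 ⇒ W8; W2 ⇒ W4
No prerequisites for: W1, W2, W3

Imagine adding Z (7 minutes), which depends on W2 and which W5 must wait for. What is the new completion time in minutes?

18

Originally the job takes 16 minutes.
With Z inserted, W5 now waits for max(W2, W3, Z).
New critical path: W2→Z→W5→W8 = 1+7+3+7 = 18 ⇒ 18 minutes.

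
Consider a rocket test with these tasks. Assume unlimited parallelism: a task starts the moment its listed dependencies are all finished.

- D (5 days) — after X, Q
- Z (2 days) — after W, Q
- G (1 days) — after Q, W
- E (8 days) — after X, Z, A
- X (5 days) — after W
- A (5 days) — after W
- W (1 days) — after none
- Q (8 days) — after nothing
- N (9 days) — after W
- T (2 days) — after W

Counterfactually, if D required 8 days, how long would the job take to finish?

Critical path before the change: Q→Z→E = 8+2+8 = 18 giving 18 days.
D is off the critical path — its longest chain is 13 days, giving 5 of slack.
No other chain overtakes it, so the finish is 18 days.

18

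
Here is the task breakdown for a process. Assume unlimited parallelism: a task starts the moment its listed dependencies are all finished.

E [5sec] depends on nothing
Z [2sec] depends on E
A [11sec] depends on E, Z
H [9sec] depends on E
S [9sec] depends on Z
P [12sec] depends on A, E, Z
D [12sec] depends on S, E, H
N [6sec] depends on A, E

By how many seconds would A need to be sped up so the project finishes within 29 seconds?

1

Current finish: 30 seconds; target: 29.
A is on every critical path, so each second cut from A cuts the finish by one (this holds down to a finish of 28).
Need 30 − 29 = 1 second off A → A becomes 10 seconds, finish becomes 29.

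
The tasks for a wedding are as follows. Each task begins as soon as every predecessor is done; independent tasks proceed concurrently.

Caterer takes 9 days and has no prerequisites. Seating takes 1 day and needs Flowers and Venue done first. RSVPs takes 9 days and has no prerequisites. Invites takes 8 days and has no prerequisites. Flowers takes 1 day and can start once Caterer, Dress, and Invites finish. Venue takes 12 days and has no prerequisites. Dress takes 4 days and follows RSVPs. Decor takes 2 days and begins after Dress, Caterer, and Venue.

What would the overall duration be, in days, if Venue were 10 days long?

15

Actual critical path: RSVPs→Dress→Flowers→Seating = 9+4+1+1 = 15 ⇒ 15 days.
The longest path through Venue is only 14 days, so Venue has float 1.
No other chain overtakes it, so the finish is 15 days.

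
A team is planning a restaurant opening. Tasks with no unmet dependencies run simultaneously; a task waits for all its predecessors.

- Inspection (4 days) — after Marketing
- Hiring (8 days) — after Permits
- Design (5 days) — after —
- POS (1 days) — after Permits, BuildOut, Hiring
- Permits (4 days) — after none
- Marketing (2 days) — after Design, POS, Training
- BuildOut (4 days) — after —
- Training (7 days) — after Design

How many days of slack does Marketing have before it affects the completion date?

0

The longest chain is Permits→Hiring→POS→Marketing→Inspection = 4+8+1+2+4 = 19; overall finish 19 days.
Longest path through Marketing: 19 days (earliest finish 15, latest finish 15).
Slack of Marketing = 13 − 13 = 0 days.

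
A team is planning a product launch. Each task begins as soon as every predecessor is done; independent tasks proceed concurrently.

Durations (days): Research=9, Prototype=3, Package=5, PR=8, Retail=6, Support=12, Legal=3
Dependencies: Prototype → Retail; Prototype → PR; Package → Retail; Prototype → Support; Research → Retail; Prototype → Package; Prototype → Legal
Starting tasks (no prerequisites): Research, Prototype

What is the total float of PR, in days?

4

The longest chain is Research→Retail = 9+6 = 15; overall finish 15 days.
The longest chain containing PR totals 11 days.
So PR can slip 15 − 11 = 4 days.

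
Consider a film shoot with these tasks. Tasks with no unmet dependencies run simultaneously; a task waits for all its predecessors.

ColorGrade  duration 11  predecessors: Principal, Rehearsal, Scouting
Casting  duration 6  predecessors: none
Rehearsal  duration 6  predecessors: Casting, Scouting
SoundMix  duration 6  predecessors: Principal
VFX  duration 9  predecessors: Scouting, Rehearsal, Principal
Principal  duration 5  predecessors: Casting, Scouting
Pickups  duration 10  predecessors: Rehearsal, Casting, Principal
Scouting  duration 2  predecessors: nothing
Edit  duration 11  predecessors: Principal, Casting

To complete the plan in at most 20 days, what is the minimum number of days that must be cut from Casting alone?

Current finish: 23 days; target: 20.
Casting is on every critical path, so each day cut from Casting cuts the finish by one (this holds down to a finish of 19).
Need 23 − 20 = 3 days off Casting → Casting becomes 3 days, finish becomes 20.

3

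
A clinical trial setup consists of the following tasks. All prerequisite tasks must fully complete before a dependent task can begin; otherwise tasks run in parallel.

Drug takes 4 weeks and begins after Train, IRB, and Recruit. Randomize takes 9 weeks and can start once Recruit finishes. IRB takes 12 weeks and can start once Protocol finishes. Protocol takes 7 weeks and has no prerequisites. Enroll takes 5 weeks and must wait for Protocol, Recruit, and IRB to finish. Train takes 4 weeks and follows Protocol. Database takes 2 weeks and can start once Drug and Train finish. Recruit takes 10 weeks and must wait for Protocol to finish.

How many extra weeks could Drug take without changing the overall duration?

1

The longest chain is Protocol→Recruit→Randomize = 7+10+9 = 26; overall finish 26 weeks.
Longest path through Drug: 25 weeks (earliest finish 23, latest finish 24).
Float = 26 − 25 = 1.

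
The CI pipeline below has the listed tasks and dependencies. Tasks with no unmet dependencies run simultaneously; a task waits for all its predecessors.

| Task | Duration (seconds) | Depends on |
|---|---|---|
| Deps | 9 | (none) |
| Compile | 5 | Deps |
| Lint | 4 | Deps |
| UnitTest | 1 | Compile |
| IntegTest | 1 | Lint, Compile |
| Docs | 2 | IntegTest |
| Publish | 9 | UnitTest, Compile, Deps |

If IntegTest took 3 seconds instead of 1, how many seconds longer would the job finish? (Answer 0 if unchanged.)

0

Critical path before the change: Deps→Compile→UnitTest→Publish = 9+5+1+9 = 24 giving 24 seconds.
The longest path through IntegTest is only 17 seconds, so IntegTest has float 7.
The critical path is still Deps→Compile→UnitTest→Publish; finish is now 24 seconds.
Change in finish: 24 − 24 = +0 seconds.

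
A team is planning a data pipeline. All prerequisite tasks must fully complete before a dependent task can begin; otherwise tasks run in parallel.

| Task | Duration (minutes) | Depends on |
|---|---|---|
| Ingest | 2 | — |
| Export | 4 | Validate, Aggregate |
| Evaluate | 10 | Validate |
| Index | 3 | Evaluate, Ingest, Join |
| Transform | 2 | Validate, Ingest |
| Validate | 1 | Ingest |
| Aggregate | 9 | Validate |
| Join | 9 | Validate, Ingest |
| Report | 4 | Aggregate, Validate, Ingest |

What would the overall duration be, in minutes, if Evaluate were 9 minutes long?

As given, the longest chain is Ingest→Validate→Evaluate→Index = 2+1+10+3 = 16, so the finish is 16 minutes.
Since Evaluate is critical, the -1 change carries straight to that chain (now 15 minutes).
New critical path: Ingest→Validate→Aggregate→Export = 2+1+9+4 = 16 ⇒ 16 minutes.

16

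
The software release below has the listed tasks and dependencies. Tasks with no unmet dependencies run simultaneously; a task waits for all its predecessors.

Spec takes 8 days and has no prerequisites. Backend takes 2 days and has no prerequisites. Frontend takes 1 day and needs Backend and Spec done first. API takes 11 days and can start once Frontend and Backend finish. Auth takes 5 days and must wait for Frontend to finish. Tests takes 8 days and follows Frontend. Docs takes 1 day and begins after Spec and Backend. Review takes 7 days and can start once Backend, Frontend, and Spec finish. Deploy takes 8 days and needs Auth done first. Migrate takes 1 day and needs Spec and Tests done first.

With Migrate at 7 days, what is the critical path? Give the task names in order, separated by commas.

Actual critical path: Spec→Frontend→Auth→Deploy = 8+1+5+8 = 22 ⇒ 22 days.
Migrate has 4 days of float (longest path through it is 18).
New critical path: Spec→Frontend→Tests→Migrate = 8+1+8+7 = 24 ⇒ 24 days.

Spec, Frontend, Tests, Migrate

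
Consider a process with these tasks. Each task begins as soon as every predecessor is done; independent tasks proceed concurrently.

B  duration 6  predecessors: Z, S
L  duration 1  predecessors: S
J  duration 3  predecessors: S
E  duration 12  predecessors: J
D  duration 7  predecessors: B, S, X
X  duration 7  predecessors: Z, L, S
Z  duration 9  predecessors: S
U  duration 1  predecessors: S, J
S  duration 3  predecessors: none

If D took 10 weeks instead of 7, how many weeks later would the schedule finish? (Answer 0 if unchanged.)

3

As given, the longest chain is S→Z→X→D = 3+9+7+7 = 26, so the finish is 26 weeks.
D is on the critical path; changing it to 10 makes that path 29 weeks.
The critical path is still S→Z→X→D; finish is now 29 weeks.
Change in finish: 29 − 26 = +3 weeks.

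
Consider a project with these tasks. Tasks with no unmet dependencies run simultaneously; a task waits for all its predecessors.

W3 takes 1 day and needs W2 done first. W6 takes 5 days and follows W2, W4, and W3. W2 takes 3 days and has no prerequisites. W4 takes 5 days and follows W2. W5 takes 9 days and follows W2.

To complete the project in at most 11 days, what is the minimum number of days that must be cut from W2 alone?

2

Current finish: 13 days; target: 11.
W2 is on every critical path, so each day cut from W2 cuts the finish by one (this holds down to a finish of 11).
Need 13 − 11 = 2 days off W2 → W2 becomes 1 day, finish becomes 11.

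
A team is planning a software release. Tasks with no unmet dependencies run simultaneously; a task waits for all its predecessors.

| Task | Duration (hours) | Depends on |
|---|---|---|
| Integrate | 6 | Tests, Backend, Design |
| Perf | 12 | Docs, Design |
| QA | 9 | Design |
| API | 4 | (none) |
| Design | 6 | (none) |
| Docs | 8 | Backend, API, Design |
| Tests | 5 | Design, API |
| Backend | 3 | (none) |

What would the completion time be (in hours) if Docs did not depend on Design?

With the dependency in place, Design→Docs→Perf = 6+8+12 = 26 sets the finish at 26 hours.
Without Design→Docs, Docs's earliest start moves from 6 to 4.
The longest chain is now API→Docs→Perf = 4+8+12 = 24, so the schedule takes 24 hours.

24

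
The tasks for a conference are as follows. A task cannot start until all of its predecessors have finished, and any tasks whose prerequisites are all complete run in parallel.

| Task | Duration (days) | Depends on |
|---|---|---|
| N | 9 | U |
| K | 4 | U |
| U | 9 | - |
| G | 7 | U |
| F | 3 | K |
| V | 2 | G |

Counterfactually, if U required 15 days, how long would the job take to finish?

Actual critical path: U→G→V = 9+7+2 = 18 ⇒ 18 days.
U is on the critical path; changing it to 15 makes that path 24 days.
That remains the longest chain; total 24 days.

24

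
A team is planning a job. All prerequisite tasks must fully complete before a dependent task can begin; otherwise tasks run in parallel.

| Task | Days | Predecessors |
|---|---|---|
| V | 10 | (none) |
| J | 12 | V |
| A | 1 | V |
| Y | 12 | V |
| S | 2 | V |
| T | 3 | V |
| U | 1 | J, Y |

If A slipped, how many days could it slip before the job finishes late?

The longest chain is V→J→U = 10+12+1 = 23; overall finish 23 days.
Longest path through A: 11 days (earliest finish 11, latest finish 23).
So A can slip 23 − 11 = 12 days.

12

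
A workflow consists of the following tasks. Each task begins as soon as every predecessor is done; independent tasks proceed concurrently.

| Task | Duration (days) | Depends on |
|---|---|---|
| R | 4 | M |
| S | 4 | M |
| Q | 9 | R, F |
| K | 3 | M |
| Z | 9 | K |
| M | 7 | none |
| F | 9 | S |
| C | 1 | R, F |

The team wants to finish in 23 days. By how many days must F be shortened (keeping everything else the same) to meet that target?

Current finish: 29 days; target: 23.
F is on every critical path, so each day cut from F cuts the finish by one (this holds down to a finish of 21).
Need 29 − 23 = 6 days off F → F becomes 3 days, finish becomes 23.

6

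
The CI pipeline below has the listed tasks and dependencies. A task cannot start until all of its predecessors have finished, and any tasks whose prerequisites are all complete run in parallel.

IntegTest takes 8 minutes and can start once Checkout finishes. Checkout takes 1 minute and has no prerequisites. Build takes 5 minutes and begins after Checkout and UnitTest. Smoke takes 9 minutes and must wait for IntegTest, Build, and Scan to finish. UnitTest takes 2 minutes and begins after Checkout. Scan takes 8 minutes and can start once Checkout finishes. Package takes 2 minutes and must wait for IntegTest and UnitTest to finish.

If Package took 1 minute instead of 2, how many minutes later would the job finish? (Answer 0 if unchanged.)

0

As given, the longest chain is Checkout→IntegTest→Smoke = 1+8+9 = 18, so the finish is 18 minutes.
The longest path through Package is only 11 minutes, so Package has float 7.
The critical path is still Checkout→IntegTest→Smoke; finish is now 18 minutes.
Change in finish: 18 − 18 = +0 minutes.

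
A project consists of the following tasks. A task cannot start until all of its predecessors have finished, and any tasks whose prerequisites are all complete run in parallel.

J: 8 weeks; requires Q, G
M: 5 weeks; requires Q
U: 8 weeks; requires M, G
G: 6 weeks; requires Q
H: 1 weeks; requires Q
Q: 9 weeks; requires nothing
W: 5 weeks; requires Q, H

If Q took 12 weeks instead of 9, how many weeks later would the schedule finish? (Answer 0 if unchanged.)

3

As given, the longest chain is Q→G→U = 9+6+8 = 23, so the finish is 23 weeks.
Q is on the critical path; changing it to 12 makes that path 26 weeks.
That remains the longest chain; total 26 weeks.
Change in finish: 26 − 23 = +3 weeks.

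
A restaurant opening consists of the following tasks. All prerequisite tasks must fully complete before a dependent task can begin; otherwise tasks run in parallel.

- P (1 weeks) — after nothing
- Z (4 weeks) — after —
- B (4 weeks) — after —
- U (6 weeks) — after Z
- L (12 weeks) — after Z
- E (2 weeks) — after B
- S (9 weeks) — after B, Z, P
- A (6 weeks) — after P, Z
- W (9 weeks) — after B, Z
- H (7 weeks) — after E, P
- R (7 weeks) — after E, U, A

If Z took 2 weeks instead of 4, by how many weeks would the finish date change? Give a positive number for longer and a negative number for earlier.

-2

Actual critical path: Z→U→R = 4+6+7 = 17 ⇒ 17 weeks.
Z is on the critical path; changing it to 2 makes that path 15 weeks.
The critical path is still Z→U→R; finish is now 15 weeks.
Change in finish: 15 − 17 = -2 weeks.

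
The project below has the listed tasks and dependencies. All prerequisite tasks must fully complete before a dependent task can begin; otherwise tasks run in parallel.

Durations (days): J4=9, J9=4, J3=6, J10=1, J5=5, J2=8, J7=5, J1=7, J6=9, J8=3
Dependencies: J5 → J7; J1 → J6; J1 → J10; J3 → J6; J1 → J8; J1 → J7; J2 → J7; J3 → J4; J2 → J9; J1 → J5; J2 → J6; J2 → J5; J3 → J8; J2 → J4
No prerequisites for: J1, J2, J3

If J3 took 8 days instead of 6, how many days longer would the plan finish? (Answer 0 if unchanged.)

Baseline: J2→J5→J7 = 8+5+5 = 18 → 18 days.
J3 is off the critical path — its longest chain is 15 days, giving 3 of slack.
The critical path is still J2→J5→J7; finish is now 18 days.
Change in finish: 18 − 18 = +0 days.

0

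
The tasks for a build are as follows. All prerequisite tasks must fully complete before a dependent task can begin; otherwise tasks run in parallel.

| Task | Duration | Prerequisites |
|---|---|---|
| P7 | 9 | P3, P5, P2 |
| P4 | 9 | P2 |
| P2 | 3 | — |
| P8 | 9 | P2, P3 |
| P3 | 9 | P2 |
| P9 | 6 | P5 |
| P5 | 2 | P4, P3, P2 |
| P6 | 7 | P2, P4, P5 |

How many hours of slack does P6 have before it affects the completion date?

P2→P3→P5→P7 = 3+9+2+9 = 23 sets the makespan at 23 hours.
P6 finishes as early as 21 and must finish by 23.
So P6 can slip 23 − 21 = 2 hours.

2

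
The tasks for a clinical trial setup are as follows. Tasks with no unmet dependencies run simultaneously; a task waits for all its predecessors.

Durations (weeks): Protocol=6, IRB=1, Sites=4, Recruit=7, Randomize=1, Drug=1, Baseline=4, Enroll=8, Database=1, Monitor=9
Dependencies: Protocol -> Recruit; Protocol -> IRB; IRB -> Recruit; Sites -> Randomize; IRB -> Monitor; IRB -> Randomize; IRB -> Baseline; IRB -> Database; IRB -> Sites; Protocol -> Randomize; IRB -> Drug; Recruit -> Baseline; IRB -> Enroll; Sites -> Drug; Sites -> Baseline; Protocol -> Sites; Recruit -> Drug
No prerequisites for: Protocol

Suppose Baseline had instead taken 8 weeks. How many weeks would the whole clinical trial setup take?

Actual critical path: Protocol→IRB→Recruit→Baseline = 6+1+7+4 = 18 ⇒ 18 weeks.
Baseline lies on that path, so at 8 weeks the path becomes 22 weeks.
No other chain overtakes it, so the finish is 22 weeks.

22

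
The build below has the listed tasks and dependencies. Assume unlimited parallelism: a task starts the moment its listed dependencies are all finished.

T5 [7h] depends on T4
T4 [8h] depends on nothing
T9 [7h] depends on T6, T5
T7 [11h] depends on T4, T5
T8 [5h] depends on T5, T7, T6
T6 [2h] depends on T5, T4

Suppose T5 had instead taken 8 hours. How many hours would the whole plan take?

32

Critical path before the change: T4→T5→T7→T8 = 8+7+11+5 = 31 giving 31 hours.
Since T5 is critical, the +1 change carries straight to that chain (now 32 hours).
The critical path is still T4→T5→T7→T8; finish is now 32 hours.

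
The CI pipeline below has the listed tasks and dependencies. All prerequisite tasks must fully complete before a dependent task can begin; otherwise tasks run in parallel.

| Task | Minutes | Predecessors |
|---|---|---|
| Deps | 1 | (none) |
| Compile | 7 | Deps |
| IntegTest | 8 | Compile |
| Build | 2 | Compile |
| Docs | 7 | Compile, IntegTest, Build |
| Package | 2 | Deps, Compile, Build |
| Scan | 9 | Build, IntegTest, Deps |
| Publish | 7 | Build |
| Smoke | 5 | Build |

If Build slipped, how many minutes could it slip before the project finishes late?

The longest chain is Deps→Compile→IntegTest→Scan = 1+7+8+9 = 25; overall finish 25 minutes.
Build finishes as early as 10 and must finish by 16.
Float = 25 − 19 = 6.

6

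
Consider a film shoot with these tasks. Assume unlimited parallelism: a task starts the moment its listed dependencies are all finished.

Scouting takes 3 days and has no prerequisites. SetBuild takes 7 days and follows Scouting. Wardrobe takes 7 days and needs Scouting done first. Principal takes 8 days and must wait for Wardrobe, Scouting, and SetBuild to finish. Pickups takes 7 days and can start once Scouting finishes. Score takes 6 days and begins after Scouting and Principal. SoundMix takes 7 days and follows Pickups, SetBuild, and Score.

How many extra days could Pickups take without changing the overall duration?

14

Scouting→SetBuild→Principal→Score→SoundMix = 3+7+8+6+7 = 31 sets the makespan at 31 days.
Pickups finishes as early as 10 and must finish by 24.
Float = 31 − 17 = 14.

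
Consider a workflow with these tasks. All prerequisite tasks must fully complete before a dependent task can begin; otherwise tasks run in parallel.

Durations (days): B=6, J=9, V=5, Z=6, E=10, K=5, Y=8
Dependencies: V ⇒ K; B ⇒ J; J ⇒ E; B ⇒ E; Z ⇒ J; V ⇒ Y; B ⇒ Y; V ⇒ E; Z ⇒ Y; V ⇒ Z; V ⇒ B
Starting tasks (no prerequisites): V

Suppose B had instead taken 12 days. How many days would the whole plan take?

Actual critical path: V→B→J→E = 5+6+9+10 = 30 ⇒ 30 days.
Since B is critical, the +6 change carries straight to that chain (now 36 days).
That remains the longest chain; total 36 days.

36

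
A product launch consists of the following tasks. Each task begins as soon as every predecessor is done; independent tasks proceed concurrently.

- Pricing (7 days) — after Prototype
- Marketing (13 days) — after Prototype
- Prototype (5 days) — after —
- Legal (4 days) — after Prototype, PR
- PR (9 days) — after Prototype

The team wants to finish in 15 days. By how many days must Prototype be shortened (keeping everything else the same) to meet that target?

Current finish: 18 days; target: 15.
Prototype is on every critical path, so each day cut from Prototype cuts the finish by one (this holds down to a finish of 14).
Need 18 − 15 = 3 days off Prototype → Prototype becomes 2 days, finish becomes 15.

3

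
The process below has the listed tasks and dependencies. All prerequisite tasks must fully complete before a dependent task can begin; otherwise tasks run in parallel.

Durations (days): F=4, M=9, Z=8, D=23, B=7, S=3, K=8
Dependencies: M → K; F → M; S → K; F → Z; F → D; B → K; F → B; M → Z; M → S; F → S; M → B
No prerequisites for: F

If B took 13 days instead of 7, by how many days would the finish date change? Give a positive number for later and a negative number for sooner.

Critical path before the change: F→M→B→K = 4+9+7+8 = 28 giving 28 days.
B lies on that path, so at 13 days the path becomes 34 days.
The critical path is still F→M→B→K; finish is now 34 days.
Change in finish: 34 − 28 = +6 days.

6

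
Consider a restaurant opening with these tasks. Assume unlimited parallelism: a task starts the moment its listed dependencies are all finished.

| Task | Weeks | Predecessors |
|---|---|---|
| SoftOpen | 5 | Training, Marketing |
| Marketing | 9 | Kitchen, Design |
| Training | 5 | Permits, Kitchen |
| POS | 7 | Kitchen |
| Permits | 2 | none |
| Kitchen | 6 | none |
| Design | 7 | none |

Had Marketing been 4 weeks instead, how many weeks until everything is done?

Actual critical path: Design→Marketing→SoftOpen = 7+9+5 = 21 ⇒ 21 weeks.
Marketing is on the critical path; changing it to 4 makes that path 16 weeks.
That remains the longest chain; total 16 weeks.

16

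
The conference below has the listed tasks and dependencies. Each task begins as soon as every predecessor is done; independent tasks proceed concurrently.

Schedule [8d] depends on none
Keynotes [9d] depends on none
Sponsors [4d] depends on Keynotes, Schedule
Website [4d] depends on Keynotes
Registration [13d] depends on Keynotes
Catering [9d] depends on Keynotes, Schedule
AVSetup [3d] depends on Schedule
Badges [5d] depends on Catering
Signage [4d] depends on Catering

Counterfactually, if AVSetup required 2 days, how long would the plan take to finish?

23

As given, the longest chain is Keynotes→Catering→Badges = 9+9+5 = 23, so the finish is 23 days.
AVSetup is off the critical path — its longest chain is 11 days, giving 12 of slack.
That remains the longest chain; total 23 days.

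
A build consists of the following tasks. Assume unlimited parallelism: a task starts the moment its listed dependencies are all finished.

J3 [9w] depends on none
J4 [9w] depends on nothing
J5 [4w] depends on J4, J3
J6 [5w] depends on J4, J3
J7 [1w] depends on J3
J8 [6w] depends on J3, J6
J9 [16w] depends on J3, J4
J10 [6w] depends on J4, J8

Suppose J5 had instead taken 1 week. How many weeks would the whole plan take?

26

As given, the longest chain is J3→J6→J8→J10 = 9+5+6+6 = 26, so the finish is 26 weeks.
J5 has 13 weeks of float (longest path through it is 13).
The critical path is still J3→J6→J8→J10; finish is now 26 weeks.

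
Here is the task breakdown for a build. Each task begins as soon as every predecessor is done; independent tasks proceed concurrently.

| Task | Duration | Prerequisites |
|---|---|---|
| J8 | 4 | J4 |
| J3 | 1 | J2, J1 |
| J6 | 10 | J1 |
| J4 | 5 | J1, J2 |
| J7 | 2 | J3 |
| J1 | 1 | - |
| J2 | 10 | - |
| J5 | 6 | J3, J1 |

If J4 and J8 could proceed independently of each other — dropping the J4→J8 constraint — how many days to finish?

Original critical path: J2→J4→J8 = 10+5+4 = 19 ⇒ 19 days.
Without J4→J8, J8's earliest start moves from 15 to 0.
The longest chain is now J2→J3→J5 = 10+1+6 = 17, so the schedule takes 17 days.

17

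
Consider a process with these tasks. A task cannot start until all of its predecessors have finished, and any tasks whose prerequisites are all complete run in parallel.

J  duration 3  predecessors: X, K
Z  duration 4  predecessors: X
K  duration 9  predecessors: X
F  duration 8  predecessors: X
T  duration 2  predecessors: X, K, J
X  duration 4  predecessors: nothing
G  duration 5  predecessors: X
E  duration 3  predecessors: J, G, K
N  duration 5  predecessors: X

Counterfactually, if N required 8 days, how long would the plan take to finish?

19

Baseline: X→K→J→E = 4+9+3+3 = 19 → 19 days.
N is off the critical path — its longest chain is 9 days, giving 10 of slack.
No other chain overtakes it, so the finish is 19 days.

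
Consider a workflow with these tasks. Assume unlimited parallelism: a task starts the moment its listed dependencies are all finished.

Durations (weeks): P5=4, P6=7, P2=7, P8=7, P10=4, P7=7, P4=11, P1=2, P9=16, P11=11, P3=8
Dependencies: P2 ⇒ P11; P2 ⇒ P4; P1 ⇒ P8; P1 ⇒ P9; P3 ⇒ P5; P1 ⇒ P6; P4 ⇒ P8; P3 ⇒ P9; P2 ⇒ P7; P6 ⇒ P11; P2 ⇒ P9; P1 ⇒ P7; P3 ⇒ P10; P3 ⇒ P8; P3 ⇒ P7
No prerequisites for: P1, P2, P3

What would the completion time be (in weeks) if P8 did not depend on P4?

24

Before: longest chain P2→P4→P8 = 7+11+7 = 25, finish 25.
Without P4→P8, P8's earliest start moves from 18 to 8.
The longest chain is now P3→P9 = 8+16 = 24, so the workflow takes 24 weeks.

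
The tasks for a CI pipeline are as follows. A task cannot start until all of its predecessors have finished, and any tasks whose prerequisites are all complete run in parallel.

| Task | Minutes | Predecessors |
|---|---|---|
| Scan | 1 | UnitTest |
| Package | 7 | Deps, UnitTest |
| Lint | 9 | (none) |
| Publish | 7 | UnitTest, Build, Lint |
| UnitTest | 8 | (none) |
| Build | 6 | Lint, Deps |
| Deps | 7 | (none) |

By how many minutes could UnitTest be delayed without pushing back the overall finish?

7

Lint→Build→Publish = 9+6+7 = 22 sets the makespan at 22 minutes.
The longest chain containing UnitTest totals 15 minutes.
Float = 22 − 15 = 7.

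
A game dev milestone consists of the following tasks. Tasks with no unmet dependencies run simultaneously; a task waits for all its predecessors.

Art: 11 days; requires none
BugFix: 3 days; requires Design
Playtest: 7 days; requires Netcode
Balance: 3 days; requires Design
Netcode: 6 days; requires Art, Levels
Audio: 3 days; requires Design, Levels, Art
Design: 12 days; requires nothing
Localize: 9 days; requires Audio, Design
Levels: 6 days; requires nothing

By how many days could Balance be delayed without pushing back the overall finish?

Design→Audio→Localize = 12+3+9 = 24 sets the makespan at 24 days.
Longest path through Balance: 15 days (earliest finish 15, latest finish 24).
Slack of Balance = 21 − 12 = 9 days.

9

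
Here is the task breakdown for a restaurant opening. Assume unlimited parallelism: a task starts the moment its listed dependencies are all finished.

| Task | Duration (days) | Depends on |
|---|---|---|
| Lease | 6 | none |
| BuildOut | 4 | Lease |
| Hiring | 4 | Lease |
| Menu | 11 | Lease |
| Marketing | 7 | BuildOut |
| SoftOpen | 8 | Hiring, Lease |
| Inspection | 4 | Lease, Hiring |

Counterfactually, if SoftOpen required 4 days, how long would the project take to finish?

Actual critical path: Lease→Hiring→SoftOpen = 6+4+8 = 18 ⇒ 18 days.
SoftOpen lies on that path, so at 4 days the path becomes 14 days.
The binding chain switches to Lease→BuildOut→Marketing = 6+4+7 = 17; finish 17 days.

17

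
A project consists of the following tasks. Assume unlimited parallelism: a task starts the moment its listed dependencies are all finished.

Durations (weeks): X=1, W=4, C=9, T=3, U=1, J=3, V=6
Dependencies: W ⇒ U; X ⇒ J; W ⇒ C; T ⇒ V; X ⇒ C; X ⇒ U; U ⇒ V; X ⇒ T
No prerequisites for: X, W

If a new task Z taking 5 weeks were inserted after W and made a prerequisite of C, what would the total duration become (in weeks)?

Originally the job takes 13 weeks.
With Z inserted, C now waits for max(X, W, Z).
New critical path: W→Z→C = 4+5+9 = 18 ⇒ 18 weeks.

18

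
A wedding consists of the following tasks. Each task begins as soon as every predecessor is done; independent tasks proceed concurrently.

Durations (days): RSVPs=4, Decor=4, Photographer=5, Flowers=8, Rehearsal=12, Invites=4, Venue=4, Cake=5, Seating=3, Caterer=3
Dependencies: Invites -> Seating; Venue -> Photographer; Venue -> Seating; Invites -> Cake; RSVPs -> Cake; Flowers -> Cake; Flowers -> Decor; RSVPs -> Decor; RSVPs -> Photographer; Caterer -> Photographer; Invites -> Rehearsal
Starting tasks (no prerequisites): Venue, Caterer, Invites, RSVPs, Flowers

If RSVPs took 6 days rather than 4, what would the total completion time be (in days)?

16

Baseline: Invites→Rehearsal = 4+12 = 16 → 16 days.
RSVPs has 7 days of float (longest path through it is 9).
The critical path is still Invites→Rehearsal; finish is now 16 days.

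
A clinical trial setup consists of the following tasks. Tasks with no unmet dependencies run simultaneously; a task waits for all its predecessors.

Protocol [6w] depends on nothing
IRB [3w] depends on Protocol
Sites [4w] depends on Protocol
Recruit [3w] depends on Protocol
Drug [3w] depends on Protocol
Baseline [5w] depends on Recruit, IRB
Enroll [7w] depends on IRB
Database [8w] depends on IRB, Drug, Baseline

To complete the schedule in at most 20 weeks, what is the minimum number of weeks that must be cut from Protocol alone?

2

Current finish: 22 weeks; target: 20.
Protocol is on every critical path, so each week cut from Protocol cuts the finish by one (this holds down to a finish of 17).
Need 22 − 20 = 2 weeks off Protocol → Protocol becomes 4 weeks, finish becomes 20.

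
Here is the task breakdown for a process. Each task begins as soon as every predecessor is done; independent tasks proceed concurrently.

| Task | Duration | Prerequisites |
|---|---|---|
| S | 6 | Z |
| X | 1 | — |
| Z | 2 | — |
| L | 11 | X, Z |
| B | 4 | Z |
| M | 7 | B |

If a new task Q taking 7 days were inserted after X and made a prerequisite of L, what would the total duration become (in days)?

19

Originally the schedule takes 13 days.
With Q inserted, L now waits for max(X, Z, Q).
New critical path: X→Q→L = 1+7+11 = 19 ⇒ 19 days.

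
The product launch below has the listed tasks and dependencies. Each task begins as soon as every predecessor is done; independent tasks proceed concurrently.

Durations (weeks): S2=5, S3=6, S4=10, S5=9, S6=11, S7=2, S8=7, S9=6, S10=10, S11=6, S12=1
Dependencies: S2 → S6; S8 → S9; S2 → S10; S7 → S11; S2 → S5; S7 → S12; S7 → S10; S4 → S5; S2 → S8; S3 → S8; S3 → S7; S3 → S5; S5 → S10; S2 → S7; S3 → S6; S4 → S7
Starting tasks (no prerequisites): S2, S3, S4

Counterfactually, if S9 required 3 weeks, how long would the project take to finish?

29

Critical path before the change: S4→S5→S10 = 10+9+10 = 29 giving 29 weeks.
S9 has 10 weeks of float (longest path through it is 19).
The critical path is still S4→S5→S10; finish is now 29 weeks.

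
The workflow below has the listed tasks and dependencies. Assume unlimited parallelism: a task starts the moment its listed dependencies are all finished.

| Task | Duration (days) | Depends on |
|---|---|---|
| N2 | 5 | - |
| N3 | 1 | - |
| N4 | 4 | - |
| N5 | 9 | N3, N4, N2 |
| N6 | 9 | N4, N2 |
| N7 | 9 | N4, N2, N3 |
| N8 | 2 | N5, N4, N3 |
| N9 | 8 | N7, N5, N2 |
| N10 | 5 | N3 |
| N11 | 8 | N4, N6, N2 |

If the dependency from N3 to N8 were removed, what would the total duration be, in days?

22

Original critical path: N2→N5→N9 = 5+9+8 = 22 ⇒ 22 days.
Dropping N3→N8 doesn't change N8's earliest start (14); another predecessor still binds.
After: N2→N5→N9 = 5+9+8 = 22 → 22 days.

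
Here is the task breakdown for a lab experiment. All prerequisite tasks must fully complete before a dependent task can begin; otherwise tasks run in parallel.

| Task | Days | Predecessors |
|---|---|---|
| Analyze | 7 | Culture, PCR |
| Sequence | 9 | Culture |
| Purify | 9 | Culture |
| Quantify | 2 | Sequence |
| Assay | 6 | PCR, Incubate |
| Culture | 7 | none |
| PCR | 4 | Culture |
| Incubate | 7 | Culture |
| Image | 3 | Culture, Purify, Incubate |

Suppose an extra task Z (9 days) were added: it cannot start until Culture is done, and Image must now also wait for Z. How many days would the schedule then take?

20

Originally the schedule takes 20 days.
With Z inserted, Image now waits for max(Culture, Purify, Incubate, Z).
New critical path: Culture→Incubate→Assay = 7+7+6 = 20 ⇒ 20 days.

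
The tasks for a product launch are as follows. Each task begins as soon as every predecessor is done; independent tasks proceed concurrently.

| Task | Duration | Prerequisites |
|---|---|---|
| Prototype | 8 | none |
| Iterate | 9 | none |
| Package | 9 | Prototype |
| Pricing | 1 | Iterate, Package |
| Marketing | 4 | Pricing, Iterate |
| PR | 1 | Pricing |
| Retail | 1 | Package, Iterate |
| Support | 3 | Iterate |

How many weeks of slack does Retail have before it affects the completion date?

Prototype→Package→Pricing→Marketing = 8+9+1+4 = 22 sets the makespan at 22 weeks.
The longest chain containing Retail totals 18 weeks.
Float = 22 − 18 = 4.

4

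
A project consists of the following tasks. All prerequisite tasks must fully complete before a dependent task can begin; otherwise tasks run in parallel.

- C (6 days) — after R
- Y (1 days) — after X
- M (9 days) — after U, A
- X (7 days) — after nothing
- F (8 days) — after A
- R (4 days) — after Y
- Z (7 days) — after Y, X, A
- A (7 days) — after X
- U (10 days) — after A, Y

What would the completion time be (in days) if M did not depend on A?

Original critical path: X→A→U→M = 7+7+10+9 = 33 ⇒ 33 days.
Dropping A→M doesn't change M's earliest start (24); another predecessor still binds.
After: X→A→U→M = 7+7+10+9 = 33 → 33 days.

33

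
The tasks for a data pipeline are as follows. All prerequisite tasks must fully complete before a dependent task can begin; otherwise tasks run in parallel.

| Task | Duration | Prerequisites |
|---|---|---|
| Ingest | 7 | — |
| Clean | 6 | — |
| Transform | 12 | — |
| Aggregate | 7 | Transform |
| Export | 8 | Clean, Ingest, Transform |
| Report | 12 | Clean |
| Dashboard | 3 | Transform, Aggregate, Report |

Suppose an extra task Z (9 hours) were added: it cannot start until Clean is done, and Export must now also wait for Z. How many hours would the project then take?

Originally the project takes 22 hours.
With Z inserted, Export now waits for max(Clean, Ingest, Transform, Z).
New critical path: Clean→Z→Export = 6+9+8 = 23 ⇒ 23 hours.

23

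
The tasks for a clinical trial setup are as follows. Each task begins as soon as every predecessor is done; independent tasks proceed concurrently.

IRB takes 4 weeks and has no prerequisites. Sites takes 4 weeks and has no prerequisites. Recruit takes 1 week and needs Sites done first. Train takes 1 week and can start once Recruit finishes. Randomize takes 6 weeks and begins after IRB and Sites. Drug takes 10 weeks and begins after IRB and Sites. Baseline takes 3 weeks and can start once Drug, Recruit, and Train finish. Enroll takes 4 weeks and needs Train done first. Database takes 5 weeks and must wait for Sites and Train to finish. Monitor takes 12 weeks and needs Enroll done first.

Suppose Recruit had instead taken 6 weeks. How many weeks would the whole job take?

Critical path before the change: Sites→Recruit→Train→Enroll→Monitor = 4+1+1+4+12 = 22 giving 22 weeks.
Recruit is on the critical path; changing it to 6 makes that path 27 weeks.
No other chain overtakes it, so the finish is 27 weeks.

27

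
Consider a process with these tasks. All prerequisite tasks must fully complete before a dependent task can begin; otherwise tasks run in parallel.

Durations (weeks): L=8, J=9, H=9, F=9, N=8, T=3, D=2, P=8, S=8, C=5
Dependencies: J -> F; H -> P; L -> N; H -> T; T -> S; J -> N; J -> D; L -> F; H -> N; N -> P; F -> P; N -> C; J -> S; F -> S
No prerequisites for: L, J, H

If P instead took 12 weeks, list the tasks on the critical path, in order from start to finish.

J, F, P

As given, the longest chain is J→F→P = 9+9+8 = 26, so the finish is 26 weeks.
P lies on that path, so at 12 weeks the path becomes 30 weeks.
That remains the longest chain; total 30 weeks.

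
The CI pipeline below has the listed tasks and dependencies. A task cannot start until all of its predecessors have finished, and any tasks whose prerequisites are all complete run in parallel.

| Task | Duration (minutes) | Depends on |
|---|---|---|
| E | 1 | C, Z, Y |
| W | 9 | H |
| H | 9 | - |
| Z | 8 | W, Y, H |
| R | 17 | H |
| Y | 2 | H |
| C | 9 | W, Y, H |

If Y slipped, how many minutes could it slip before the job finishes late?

7

H→W→C→E = 9+9+9+1 = 28 sets the makespan at 28 minutes.
Y finishes as early as 11 and must finish by 18.
Float = 28 − 21 = 7.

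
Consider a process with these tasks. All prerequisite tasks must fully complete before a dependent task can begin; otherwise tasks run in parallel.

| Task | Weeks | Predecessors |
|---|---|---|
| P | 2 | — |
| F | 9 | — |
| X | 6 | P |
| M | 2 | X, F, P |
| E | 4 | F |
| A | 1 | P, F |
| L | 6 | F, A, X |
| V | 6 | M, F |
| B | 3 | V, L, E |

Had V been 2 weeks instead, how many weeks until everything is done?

19

As given, the longest chain is F→M→V→B = 9+2+6+3 = 20, so the finish is 20 weeks.
V lies on that path, so at 2 weeks the path becomes 16 weeks.
Now F→A→L→B = 9+1+6+3 = 19 is longest, so the finish becomes 19 weeks.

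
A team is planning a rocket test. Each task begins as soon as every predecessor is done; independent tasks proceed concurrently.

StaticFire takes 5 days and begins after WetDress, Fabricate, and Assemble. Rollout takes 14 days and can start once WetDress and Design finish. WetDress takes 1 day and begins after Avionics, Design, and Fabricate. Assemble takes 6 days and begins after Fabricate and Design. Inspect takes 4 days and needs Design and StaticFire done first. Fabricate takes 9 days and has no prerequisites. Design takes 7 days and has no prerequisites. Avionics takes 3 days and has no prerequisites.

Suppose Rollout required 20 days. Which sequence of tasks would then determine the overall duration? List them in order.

Critical path before the change: Fabricate→WetDress→Rollout = 9+1+14 = 24 giving 24 days.
Rollout lies on that path, so at 20 days the path becomes 30 days.
No other chain overtakes it, so the finish is 30 days.

Fabricate, WetDress, Rollout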